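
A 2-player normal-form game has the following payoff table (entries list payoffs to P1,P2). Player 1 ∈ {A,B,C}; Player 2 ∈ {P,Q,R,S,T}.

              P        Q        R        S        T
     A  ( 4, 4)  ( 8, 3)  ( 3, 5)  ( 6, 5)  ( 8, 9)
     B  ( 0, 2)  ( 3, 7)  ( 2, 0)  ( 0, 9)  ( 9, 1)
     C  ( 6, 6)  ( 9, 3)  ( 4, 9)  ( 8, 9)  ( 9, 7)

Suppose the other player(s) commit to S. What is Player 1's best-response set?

BR_1 = {C}

u_1(A vs S) = 6
u_1(B vs S) = 0
u_1(C vs S) = 8
max payoff 8 at {C}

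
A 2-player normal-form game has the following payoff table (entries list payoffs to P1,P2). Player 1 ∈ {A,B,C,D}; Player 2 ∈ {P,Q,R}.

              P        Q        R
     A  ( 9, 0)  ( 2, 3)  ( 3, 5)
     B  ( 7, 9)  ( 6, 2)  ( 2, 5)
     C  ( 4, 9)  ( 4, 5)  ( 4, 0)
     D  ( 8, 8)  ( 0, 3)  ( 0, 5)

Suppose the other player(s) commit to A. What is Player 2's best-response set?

argmax u_2 = {R}

u_2(P vs A) = 0
u_2(Q vs A) = 3
u_2(R vs A) = 5
max payoff 5 at {R}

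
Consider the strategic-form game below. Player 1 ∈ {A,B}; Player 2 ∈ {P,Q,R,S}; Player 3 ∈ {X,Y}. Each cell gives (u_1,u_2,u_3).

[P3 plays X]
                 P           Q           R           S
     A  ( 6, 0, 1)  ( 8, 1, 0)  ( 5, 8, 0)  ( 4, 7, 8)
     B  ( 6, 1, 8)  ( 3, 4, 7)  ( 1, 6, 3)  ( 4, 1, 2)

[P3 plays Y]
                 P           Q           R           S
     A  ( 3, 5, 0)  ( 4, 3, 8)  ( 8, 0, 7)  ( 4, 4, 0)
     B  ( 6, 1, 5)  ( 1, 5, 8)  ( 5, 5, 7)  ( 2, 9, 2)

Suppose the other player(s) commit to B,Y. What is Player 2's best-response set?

u_2(P vs B,Y) = 1
u_2(Q vs B,Y) = 5
u_2(R vs B,Y) = 5
u_2(S vs B,Y) = 9
max payoff 9 at {S}

argmax u_2 = {S}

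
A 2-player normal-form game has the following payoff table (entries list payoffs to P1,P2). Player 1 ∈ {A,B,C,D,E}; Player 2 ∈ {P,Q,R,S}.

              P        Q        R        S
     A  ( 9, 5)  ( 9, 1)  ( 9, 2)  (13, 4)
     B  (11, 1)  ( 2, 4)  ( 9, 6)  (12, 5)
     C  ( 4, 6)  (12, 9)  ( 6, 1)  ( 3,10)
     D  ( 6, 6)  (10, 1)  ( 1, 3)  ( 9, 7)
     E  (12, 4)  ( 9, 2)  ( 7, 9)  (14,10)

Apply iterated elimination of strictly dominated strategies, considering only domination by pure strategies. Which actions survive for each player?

Survivors P1:{A,B,E} P2:{P,R,S}

P2 drop Q (S beats it: A:4>1 B:5>4 C:10>9 D:7>1 E:10>2)
P1 drop C (A beats it: P:9>4 R:9>6 S:13>3)
P1 drop D (A beats it: P:9>6 R:9>1 S:13>9)
P1→{A,B,E} P2→{P,R,S}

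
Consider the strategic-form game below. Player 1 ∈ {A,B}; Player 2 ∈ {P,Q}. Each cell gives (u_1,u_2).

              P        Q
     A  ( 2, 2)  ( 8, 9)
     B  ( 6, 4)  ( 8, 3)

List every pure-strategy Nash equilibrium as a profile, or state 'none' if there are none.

(A,P): not NE [P1→B gives 6>2; P2→Q gives 9>2]
(A,Q): NE
(B,P): NE
(B,Q): not NE [P2→P gives 4>3]

PSNE = {(A,Q), (B,P)}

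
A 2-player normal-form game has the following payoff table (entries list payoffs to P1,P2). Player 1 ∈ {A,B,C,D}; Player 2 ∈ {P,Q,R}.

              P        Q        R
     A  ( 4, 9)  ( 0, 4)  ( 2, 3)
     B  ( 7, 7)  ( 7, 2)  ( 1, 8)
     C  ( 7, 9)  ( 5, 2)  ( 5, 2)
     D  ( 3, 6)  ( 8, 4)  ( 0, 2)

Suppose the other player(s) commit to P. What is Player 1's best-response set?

u_1(A vs P) = 4
u_1(B vs P) = 7
u_1(C vs P) = 7
u_1(D vs P) = 3
max payoff 7 at {B,C}

argmax u_1 = {B,C}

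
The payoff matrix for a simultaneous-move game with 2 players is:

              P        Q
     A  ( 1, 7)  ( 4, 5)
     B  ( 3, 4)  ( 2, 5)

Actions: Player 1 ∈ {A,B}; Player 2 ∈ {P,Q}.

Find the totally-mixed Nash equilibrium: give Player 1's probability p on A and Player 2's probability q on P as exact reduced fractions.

P1 indiff ⇒ q·1+(1-q)·4 = q·3+(1-q)·2 ⇒ q(-2) = (1-q)(-2) ⇒ q = 1/2
P2 indiff ⇒ p·7+(1-p)·4 = p·5+(1-p)·5 ⇒ p(2) = (1-p)(1) ⇒ p = 1/3

(p,q) = (1/3, 1/2)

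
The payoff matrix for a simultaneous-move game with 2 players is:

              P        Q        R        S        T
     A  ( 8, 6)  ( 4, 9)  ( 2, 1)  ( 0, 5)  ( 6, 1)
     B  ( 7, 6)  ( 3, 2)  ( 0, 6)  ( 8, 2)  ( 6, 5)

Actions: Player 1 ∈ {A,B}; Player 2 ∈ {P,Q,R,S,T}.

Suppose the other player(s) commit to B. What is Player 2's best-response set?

u_2(P vs B) = 6
u_2(Q vs B) = 2
u_2(R vs B) = 6
u_2(S vs B) = 2
u_2(T vs B) = 5
max payoff 6 at {P,R}

BR_2 = {P,R}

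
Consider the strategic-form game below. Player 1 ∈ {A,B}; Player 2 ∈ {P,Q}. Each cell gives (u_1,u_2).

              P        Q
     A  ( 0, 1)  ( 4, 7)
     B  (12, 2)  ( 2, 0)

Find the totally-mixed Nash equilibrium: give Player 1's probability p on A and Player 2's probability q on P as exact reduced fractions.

P1 mixes 1/4 on A; P2 mixes 1/7 on P

P1 indiff ⇒ q·0+(1-q)·4 = q·12+(1-q)·2 ⇒ q(-12) = (1-q)(-2) ⇒ q = 1/7
P2 indiff ⇒ p·1+(1-p)·2 = p·7+(1-p)·0 ⇒ p(-6) = (1-p)(-2) ⇒ p = 1/4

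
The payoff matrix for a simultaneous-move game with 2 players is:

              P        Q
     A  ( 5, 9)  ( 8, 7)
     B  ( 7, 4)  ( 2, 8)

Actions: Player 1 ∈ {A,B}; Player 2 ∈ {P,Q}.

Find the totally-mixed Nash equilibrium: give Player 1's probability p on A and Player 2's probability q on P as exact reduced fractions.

P1 indiff ⇒ q·5+(1-q)·8 = q·7+(1-q)·2 ⇒ q(-2) = (1-q)(-6) ⇒ q = 3/4
P2 indiff ⇒ p·9+(1-p)·4 = p·7+(1-p)·8 ⇒ p(2) = (1-p)(4) ⇒ p = 2/3

(p,q) = (2/3, 3/4)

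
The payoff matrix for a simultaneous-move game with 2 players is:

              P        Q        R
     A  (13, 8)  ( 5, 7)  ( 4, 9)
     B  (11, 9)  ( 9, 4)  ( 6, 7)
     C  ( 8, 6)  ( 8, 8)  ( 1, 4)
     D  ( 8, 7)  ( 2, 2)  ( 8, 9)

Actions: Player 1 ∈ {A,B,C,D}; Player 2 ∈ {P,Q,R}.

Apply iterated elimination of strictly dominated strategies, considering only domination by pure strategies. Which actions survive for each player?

Survivors P1:{A,B,D} P2:{P,R}

P1 drop C (B beats it: P:11>8 Q:9>8 R:6>1)
P2 drop Q (P beats it: A:8>7 B:9>4 D:7>2)
P1→{A,B,D} P2→{P,R}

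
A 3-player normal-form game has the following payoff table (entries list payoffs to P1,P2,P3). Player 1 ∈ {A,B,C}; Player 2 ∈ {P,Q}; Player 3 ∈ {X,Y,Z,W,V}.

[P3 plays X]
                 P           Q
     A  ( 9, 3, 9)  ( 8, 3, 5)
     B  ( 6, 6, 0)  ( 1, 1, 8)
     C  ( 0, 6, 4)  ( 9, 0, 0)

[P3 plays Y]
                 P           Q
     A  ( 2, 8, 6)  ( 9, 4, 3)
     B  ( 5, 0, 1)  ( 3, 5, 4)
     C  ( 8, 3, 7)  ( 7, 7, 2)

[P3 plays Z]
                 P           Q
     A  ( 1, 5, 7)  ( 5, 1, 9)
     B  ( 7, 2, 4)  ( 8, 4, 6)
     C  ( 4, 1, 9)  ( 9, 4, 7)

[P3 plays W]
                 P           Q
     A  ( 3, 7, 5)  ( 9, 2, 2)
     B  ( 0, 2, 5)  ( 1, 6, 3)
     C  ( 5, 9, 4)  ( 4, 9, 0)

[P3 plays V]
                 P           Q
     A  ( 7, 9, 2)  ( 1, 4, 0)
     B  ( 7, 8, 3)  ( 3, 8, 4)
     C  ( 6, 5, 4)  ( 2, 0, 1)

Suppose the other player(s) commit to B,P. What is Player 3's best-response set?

argmax u_3 = {W}

u_3(X vs B,P) = 0
u_3(Y vs B,P) = 1
u_3(Z vs B,P) = 4
u_3(W vs B,P) = 5
u_3(V vs B,P) = 3
max payoff 5 at {W}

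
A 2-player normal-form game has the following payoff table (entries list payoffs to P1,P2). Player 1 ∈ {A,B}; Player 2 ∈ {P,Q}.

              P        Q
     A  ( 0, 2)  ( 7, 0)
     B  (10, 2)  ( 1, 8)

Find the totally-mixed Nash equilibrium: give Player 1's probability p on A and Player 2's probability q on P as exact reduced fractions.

P1 indiff ⇒ q·0+(1-q)·7 = q·10+(1-q)·1 ⇒ q(-10) = (1-q)(-6) ⇒ q = 3/8
P2 indiff ⇒ p·2+(1-p)·2 = p·0+(1-p)·8 ⇒ p(2) = (1-p)(6) ⇒ p = 3/4

(p,q) = (3/4, 3/8)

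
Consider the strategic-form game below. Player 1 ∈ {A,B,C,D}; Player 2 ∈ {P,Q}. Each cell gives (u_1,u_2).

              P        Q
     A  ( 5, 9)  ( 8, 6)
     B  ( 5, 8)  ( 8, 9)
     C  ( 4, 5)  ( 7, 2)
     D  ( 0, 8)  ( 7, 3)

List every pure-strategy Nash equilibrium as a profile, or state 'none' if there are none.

(A,P): NE
(A,Q): not NE [P2→P gives 9>6]
(B,P): not NE [P2→Q gives 9>8]
(B,Q): NE
(C,P): not NE [P1→B gives 5>4]
(C,Q): not NE [P1→B gives 8>7; P2→P gives 5>2]
(D,P): not NE [P1→B gives 5>0]
(D,Q): not NE [P1→B gives 8>7; P2→P gives 8>3]

PSNE = {(A,P), (B,Q)}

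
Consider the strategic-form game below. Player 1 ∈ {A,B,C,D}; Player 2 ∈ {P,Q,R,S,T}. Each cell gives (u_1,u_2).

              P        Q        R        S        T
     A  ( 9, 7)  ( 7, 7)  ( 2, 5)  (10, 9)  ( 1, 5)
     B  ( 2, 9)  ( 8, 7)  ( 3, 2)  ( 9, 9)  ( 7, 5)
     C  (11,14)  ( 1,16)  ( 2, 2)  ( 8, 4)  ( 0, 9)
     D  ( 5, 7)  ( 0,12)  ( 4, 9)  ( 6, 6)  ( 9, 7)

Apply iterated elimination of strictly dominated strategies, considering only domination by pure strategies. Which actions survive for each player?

P2 drop R (Q beats it: A:7>5 B:7>2 C:16>2 D:12>9)
P2 drop T (Q beats it: A:7>5 B:7>5 C:16>9 D:12>7)
P1 drop D (A beats it: P:9>5 Q:7>0 S:10>6)
P1→{A,B,C} P2→{P,Q,S}

IESDS → P1:{A,B,C} P2:{P,Q,S}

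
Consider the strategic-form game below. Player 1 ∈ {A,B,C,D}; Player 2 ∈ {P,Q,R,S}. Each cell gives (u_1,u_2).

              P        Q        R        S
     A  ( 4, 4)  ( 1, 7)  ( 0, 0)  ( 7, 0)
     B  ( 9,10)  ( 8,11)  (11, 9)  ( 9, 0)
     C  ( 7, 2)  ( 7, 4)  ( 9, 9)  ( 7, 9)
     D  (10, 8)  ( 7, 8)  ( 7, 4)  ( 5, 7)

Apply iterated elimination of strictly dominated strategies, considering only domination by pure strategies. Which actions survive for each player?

Remaining: P1:{B,D} P2:{P,Q}

P1 drop A (B beats it: P:9>4 Q:8>1 R:11>0 S:9>7)
P1 drop C (B beats it: P:9>7 Q:8>7 R:11>9 S:9>7)
P2 drop R (P beats it: B:10>9 D:8>4)
P2 drop S (P beats it: B:10>0 D:8>7)
P1→{B,D} P2→{P,Q}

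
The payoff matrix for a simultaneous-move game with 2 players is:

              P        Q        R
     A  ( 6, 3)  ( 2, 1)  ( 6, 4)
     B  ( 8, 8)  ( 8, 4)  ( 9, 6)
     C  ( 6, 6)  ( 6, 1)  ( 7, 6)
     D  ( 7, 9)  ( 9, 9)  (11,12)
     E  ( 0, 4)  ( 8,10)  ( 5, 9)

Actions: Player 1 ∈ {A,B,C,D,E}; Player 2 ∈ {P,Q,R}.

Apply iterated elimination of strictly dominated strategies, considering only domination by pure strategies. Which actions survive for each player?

IESDS → P1:{B,D} P2:{P,R}

P1 drop A (B beats it: P:8>6 Q:8>2 R:9>6)
P1 drop C (B beats it: P:8>6 Q:8>6 R:9>7)
P1 drop E (D beats it: P:7>0 Q:9>8 R:11>5)
P2 drop Q (R beats it: B:6>4 D:12>9)
P1→{B,D} P2→{P,R}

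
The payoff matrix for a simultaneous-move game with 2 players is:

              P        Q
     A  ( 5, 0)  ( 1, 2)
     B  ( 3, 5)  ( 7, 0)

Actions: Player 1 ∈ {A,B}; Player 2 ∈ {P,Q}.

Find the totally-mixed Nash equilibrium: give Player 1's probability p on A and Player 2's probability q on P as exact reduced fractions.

P1 mixes 5/7 on A; P2 mixes 3/4 on P

P1 indiff ⇒ q·5+(1-q)·1 = q·3+(1-q)·7 ⇒ q(2) = (1-q)(6) ⇒ q = 3/4
P2 indiff ⇒ p·0+(1-p)·5 = p·2+(1-p)·0 ⇒ p(-2) = (1-p)(-5) ⇒ p = 5/7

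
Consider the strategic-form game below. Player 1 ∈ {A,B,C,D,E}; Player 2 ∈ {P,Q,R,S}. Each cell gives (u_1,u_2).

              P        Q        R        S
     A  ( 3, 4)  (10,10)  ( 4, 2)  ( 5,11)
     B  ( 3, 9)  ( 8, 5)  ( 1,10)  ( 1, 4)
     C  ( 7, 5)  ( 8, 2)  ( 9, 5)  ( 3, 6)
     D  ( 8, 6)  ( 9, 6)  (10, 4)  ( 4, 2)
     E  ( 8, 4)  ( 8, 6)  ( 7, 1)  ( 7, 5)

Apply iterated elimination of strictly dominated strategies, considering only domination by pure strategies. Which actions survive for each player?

P1 drop B (D beats it: P:8>3 Q:9>8 R:10>1 S:4>1)
P1 drop C (D beats it: P:8>7 Q:9>8 R:10>9 S:4>3)
P2 drop R (P beats it: A:4>2 D:6>4 E:4>1)
P1→{A,D,E} P2→{P,Q,S}

IESDS → P1:{A,D,E} P2:{P,Q,S}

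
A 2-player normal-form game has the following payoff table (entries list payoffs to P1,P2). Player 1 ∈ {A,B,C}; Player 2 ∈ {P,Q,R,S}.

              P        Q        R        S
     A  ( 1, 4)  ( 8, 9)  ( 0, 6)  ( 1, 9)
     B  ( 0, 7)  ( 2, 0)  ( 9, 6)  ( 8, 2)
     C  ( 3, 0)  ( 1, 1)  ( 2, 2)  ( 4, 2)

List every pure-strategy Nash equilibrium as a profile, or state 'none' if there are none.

PSNE = {(A,Q)}

(A,P): not NE [P1→C gives 3>1; P2→S gives 9>4]
(A,Q): NE
(A,R): not NE [P1→B gives 9>0; P2→S gives 9>6]
(A,S): not NE [P1→B gives 8>1]
(B,P): not NE [P1→C gives 3>0]
(B,Q): not NE [P1→A gives 8>2; P2→P gives 7>0]
(B,R): not NE [P2→P gives 7>6]
(B,S): not NE [P2→P gives 7>2]
(C,P): not NE [P2→S gives 2>0]
(C,Q): not NE [P1→A gives 8>1; P2→S gives 2>1]
(C,R): not NE [P1→B gives 9>2]
(C,S): not NE [P1→B gives 8>4]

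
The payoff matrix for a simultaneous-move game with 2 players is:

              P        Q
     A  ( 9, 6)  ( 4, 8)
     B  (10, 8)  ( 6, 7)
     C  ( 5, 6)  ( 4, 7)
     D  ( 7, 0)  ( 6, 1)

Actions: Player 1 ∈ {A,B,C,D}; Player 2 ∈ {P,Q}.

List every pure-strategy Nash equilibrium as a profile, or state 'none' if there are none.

Nash profiles: (B,P), (D,Q)

(A,P): not NE [P1→B gives 10>9; P2→Q gives 8>6]
(A,Q): not NE [P1→D gives 6>4]
(B,P): NE
(B,Q): not NE [P2→P gives 8>7]
(C,P): not NE [P1→B gives 10>5; P2→Q gives 7>6]
(C,Q): not NE [P1→D gives 6>4]
(D,P): not NE [P1→B gives 10>7; P2→Q gives 1>0]
(D,Q): NE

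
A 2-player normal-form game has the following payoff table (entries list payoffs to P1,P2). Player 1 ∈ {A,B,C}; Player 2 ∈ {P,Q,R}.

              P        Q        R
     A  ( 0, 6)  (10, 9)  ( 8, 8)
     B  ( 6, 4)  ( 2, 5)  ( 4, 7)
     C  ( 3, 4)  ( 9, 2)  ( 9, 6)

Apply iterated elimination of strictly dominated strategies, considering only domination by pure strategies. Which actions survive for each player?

P2 drop P (R beats it: A:8>6 B:7>4 C:6>4)
P1 drop B (A beats it: Q:10>2 R:8>4)
P1→{A,C} P2→{Q,R}

Remaining: P1:{A,C} P2:{Q,R}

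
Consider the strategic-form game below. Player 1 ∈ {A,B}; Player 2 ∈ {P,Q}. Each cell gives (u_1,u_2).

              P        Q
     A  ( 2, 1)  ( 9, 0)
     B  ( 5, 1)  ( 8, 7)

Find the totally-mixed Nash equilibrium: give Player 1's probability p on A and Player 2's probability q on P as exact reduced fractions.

P1 indiff ⇒ q·2+(1-q)·9 = q·5+(1-q)·8 ⇒ q(-3) = (1-q)(-1) ⇒ q = 1/4
P2 indiff ⇒ p·1+(1-p)·1 = p·0+(1-p)·7 ⇒ p(1) = (1-p)(6) ⇒ p = 6/7

P1 mixes 6/7 on A; P2 mixes 1/4 on P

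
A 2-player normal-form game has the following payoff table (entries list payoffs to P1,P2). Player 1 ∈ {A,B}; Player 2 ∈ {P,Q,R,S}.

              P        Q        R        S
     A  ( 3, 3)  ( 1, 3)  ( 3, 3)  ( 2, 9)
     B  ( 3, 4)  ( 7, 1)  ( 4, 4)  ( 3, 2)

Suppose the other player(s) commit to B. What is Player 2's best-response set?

u_2(P vs B) = 4
u_2(Q vs B) = 1
u_2(R vs B) = 4
u_2(S vs B) = 2
max payoff 4 at {P,R}

argmax u_2 = {P,R}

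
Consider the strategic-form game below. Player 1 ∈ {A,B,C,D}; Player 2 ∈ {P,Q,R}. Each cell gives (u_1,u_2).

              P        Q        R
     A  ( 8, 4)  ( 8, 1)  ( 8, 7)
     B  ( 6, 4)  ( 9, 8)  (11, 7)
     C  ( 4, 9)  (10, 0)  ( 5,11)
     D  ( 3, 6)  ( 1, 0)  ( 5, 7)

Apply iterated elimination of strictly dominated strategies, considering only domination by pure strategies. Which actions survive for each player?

Remaining: P1:{B,C} P2:{Q,R}

P1 drop D (A beats it: P:8>3 Q:8>1 R:8>5)
P2 drop P (R beats it: A:7>4 B:7>4 C:11>9)
P1 drop A (B beats it: Q:9>8 R:11>8)
P1→{B,C} P2→{Q,R}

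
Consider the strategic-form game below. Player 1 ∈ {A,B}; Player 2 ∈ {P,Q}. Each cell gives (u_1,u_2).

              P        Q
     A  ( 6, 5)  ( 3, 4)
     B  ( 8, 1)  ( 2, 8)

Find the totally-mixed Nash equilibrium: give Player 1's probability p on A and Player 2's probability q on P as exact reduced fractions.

(p,q) = (7/8, 1/3)

P1 indiff ⇒ q·6+(1-q)·3 = q·8+(1-q)·2 ⇒ q(-2) = (1-q)(-1) ⇒ q = 1/3
P2 indiff ⇒ p·5+(1-p)·1 = p·4+(1-p)·8 ⇒ p(1) = (1-p)(7) ⇒ p = 7/8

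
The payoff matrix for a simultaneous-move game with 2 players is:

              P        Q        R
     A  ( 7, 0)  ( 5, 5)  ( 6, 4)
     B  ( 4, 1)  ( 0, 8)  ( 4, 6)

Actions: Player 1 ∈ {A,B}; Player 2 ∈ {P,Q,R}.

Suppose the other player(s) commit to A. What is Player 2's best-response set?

u_2(P vs A) = 0
u_2(Q vs A) = 5
u_2(R vs A) = 4
max payoff 5 at {Q}

BR_2 = {Q}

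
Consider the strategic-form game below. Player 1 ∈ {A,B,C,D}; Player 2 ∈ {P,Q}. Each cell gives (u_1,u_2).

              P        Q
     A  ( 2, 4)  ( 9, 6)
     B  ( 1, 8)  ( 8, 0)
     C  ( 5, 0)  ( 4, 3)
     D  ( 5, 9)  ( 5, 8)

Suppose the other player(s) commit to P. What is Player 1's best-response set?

u_1(A vs P) = 2
u_1(B vs P) = 1
u_1(C vs P) = 5
u_1(D vs P) = 5
max payoff 5 at {C,D}

P1 best: {C,D}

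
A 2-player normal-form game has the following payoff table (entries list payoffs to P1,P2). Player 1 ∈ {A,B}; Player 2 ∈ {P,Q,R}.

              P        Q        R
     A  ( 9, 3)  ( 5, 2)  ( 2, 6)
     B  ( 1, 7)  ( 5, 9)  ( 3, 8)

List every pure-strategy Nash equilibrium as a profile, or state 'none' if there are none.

(A,P): not NE [P2→R gives 6>3]
(A,Q): not NE [P2→R gives 6>2]
(A,R): not NE [P1→B gives 3>2]
(B,P): not NE [P1→A gives 9>1; P2→Q gives 9>7]
(B,Q): NE
(B,R): not NE [P2→Q gives 9>8]

Nash profiles: (B,Q)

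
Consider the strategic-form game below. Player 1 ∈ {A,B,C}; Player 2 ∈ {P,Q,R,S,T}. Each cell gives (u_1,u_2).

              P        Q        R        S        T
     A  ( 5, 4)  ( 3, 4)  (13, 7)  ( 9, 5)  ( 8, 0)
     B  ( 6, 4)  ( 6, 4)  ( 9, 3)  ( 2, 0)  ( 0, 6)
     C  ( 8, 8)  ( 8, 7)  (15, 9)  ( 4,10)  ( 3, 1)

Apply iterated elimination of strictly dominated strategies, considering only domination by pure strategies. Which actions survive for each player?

IESDS → P1:{A,C} P2:{R,S}

P1 drop B (C beats it: P:8>6 Q:8>6 R:15>9 S:4>2 T:3>0)
P2 drop P (R beats it: A:7>4 C:9>8)
P2 drop Q (R beats it: A:7>4 C:9>7)
P2 drop T (R beats it: A:7>0 C:9>1)
P1→{A,C} P2→{R,S}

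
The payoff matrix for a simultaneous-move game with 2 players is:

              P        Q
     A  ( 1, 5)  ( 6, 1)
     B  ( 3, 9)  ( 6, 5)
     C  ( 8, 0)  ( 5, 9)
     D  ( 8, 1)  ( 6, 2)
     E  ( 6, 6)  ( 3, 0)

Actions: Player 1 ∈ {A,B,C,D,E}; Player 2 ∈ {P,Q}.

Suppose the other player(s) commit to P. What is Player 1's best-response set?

BR_1 = {C,D}

u_1(A vs P) = 1
u_1(B vs P) = 3
u_1(C vs P) = 8
u_1(D vs P) = 8
u_1(E vs P) = 6
max payoff 8 at {C,D}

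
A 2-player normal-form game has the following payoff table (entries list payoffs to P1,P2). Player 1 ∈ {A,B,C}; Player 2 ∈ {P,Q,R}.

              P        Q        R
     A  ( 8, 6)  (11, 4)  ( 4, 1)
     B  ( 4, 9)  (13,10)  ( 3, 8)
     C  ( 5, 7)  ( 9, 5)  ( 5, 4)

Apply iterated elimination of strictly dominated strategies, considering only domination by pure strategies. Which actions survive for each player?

Remaining: P1:{A,B} P2:{P,Q}

P2 drop R (P beats it: A:6>1 B:9>8 C:7>4)
P1 drop C (A beats it: P:8>5 Q:11>9)
P1→{A,B} P2→{P,Q}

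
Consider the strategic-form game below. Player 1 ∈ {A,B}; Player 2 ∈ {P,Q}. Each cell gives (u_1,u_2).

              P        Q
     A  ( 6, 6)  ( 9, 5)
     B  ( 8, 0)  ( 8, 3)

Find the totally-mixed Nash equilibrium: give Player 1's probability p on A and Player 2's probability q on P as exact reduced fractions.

(p,q) = (3/4, 1/3)

P1 indiff ⇒ q·6+(1-q)·9 = q·8+(1-q)·8 ⇒ q(-2) = (1-q)(-1) ⇒ q = 1/3
P2 indiff ⇒ p·6+(1-p)·0 = p·5+(1-p)·3 ⇒ p(1) = (1-p)(3) ⇒ p = 3/4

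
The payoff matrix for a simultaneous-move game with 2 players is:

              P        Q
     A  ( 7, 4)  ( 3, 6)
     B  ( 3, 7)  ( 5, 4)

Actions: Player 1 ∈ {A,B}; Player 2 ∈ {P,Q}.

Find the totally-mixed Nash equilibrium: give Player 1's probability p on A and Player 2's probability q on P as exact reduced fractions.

(p,q) = (3/5, 1/3)

P1 indiff ⇒ q·7+(1-q)·3 = q·3+(1-q)·5 ⇒ q(4) = (1-q)(2) ⇒ q = 1/3
P2 indiff ⇒ p·4+(1-p)·7 = p·6+(1-p)·4 ⇒ p(-2) = (1-p)(-3) ⇒ p = 3/5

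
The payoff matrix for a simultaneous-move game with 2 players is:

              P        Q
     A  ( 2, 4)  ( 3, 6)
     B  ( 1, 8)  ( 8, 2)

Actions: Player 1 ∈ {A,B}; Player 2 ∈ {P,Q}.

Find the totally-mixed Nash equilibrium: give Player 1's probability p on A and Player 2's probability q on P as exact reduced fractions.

p=3/4, q=5/6

P1 indiff ⇒ q·2+(1-q)·3 = q·1+(1-q)·8 ⇒ q(1) = (1-q)(5) ⇒ q = 5/6
P2 indiff ⇒ p·4+(1-p)·8 = p·6+(1-p)·2 ⇒ p(-2) = (1-p)(-6) ⇒ p = 3/4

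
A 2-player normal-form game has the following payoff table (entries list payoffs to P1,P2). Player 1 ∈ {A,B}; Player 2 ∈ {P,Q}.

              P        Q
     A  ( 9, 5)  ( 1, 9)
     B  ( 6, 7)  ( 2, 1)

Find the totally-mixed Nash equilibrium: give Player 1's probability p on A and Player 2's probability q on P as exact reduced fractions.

(p,q) = (3/5, 1/4)

P1 indiff ⇒ q·9+(1-q)·1 = q·6+(1-q)·2 ⇒ q(3) = (1-q)(1) ⇒ q = 1/4
P2 indiff ⇒ p·5+(1-p)·7 = p·9+(1-p)·1 ⇒ p(-4) = (1-p)(-6) ⇒ p = 3/5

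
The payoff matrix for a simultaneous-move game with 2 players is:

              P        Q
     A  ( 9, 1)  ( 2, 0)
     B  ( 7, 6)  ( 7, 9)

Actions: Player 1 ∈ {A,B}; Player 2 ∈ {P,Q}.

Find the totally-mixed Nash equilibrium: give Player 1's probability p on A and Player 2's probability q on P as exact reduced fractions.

P1 indiff ⇒ q·9+(1-q)·2 = q·7+(1-q)·7 ⇒ q(2) = (1-q)(5) ⇒ q = 5/7
P2 indiff ⇒ p·1+(1-p)·6 = p·0+(1-p)·9 ⇒ p(1) = (1-p)(3) ⇒ p = 3/4

p=3/4, q=5/7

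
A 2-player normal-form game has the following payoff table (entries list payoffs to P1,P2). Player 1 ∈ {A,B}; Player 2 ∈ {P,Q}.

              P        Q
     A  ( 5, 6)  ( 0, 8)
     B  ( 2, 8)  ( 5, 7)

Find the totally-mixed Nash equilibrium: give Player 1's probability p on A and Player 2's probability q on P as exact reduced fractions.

P1 indiff ⇒ q·5+(1-q)·0 = q·2+(1-q)·5 ⇒ q(3) = (1-q)(5) ⇒ q = 5/8
P2 indiff ⇒ p·6+(1-p)·8 = p·8+(1-p)·7 ⇒ p(-2) = (1-p)(-1) ⇒ p = 1/3

p=1/3, q=5/8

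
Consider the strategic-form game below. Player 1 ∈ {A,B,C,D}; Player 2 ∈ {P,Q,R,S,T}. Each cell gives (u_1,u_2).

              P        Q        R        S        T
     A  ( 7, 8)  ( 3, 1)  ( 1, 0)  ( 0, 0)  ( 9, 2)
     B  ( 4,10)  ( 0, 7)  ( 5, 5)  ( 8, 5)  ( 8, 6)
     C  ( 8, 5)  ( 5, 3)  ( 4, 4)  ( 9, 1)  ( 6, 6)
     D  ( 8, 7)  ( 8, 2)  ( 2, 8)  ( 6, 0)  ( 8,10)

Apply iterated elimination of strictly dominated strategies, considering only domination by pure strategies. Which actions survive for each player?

P2 drop Q (P beats it: A:8>1 B:10>7 C:5>3 D:7>2)
P2 drop R (T beats it: A:2>0 B:6>5 C:6>4 D:10>8)
P2 drop S (P beats it: A:8>0 B:10>5 C:5>1 D:7>0)
P1 drop B (A beats it: P:7>4 T:9>8)
P1→{A,C,D} P2→{P,T}

IESDS → P1:{A,C,D} P2:{P,T}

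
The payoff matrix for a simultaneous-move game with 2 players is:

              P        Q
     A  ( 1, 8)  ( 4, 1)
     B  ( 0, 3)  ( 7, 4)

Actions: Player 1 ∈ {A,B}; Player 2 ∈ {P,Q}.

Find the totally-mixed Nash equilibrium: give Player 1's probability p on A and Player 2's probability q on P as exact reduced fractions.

P1 indiff ⇒ q·1+(1-q)·4 = q·0+(1-q)·7 ⇒ q(1) = (1-q)(3) ⇒ q = 3/4
P2 indiff ⇒ p·8+(1-p)·3 = p·1+(1-p)·4 ⇒ p(7) = (1-p)(1) ⇒ p = 1/8

p=1/8, q=3/4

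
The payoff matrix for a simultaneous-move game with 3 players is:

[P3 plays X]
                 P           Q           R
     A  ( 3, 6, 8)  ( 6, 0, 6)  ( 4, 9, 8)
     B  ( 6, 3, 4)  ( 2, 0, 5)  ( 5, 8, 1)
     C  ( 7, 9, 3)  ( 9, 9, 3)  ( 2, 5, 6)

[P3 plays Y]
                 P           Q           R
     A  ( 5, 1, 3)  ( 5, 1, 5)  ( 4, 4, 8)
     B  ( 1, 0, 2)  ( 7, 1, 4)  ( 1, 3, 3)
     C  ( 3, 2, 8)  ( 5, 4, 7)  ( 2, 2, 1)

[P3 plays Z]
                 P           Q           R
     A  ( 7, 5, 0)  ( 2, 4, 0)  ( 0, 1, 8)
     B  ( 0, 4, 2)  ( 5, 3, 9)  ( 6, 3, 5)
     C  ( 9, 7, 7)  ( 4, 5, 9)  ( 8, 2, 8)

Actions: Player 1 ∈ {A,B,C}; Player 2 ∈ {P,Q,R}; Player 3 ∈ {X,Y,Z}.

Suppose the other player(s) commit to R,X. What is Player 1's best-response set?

BR_1 = {B}

u_1(A vs R,X) = 4
u_1(B vs R,X) = 5
u_1(C vs R,X) = 2
max payoff 5 at {B}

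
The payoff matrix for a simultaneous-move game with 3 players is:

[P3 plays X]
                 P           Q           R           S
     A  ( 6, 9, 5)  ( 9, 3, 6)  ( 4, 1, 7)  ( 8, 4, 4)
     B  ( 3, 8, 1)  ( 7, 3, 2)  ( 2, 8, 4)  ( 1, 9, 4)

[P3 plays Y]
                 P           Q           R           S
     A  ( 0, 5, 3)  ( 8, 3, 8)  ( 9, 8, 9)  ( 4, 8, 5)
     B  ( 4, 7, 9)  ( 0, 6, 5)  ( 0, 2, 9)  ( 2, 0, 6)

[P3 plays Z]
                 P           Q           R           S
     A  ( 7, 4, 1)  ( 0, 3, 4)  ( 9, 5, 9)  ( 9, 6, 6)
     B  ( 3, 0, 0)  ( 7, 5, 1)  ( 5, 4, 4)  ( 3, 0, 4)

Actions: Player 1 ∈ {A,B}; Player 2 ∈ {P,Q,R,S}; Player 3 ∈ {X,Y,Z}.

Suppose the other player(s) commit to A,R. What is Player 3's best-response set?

u_3(X vs A,R) = 7
u_3(Y vs A,R) = 9
u_3(Z vs A,R) = 9
max payoff 9 at {Y,Z}

argmax u_3 = {Y,Z}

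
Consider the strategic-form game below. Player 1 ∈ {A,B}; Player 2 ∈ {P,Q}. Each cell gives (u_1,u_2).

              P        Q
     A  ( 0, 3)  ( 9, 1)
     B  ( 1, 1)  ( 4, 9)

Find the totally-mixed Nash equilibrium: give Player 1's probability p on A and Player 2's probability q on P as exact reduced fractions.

P1 indiff ⇒ q·0+(1-q)·9 = q·1+(1-q)·4 ⇒ q(-1) = (1-q)(-5) ⇒ q = 5/6
P2 indiff ⇒ p·3+(1-p)·1 = p·1+(1-p)·9 ⇒ p(2) = (1-p)(8) ⇒ p = 4/5

p=4/5, q=5/6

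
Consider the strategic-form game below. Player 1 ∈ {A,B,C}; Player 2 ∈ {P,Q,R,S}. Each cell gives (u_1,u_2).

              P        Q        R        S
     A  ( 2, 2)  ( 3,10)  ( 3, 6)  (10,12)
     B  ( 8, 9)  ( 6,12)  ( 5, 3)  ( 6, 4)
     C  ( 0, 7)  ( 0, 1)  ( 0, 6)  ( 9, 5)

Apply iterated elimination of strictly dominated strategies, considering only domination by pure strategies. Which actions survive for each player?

IESDS → P1:{A,B} P2:{Q,S}

P1 drop C (A beats it: P:2>0 Q:3>0 R:3>0 S:10>9)
P2 drop P (Q beats it: A:10>2 B:12>9)
P2 drop R (Q beats it: A:10>6 B:12>3)
P1→{A,B} P2→{Q,S}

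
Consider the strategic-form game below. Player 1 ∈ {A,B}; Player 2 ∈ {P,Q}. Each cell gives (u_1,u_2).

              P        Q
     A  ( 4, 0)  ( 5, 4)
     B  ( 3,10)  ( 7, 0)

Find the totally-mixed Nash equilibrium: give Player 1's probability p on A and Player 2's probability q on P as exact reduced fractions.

p=5/7, q=2/3

P1 indiff ⇒ q·4+(1-q)·5 = q·3+(1-q)·7 ⇒ q(1) = (1-q)(2) ⇒ q = 2/3
P2 indiff ⇒ p·0+(1-p)·10 = p·4+(1-p)·0 ⇒ p(-4) = (1-p)(-10) ⇒ p = 5/7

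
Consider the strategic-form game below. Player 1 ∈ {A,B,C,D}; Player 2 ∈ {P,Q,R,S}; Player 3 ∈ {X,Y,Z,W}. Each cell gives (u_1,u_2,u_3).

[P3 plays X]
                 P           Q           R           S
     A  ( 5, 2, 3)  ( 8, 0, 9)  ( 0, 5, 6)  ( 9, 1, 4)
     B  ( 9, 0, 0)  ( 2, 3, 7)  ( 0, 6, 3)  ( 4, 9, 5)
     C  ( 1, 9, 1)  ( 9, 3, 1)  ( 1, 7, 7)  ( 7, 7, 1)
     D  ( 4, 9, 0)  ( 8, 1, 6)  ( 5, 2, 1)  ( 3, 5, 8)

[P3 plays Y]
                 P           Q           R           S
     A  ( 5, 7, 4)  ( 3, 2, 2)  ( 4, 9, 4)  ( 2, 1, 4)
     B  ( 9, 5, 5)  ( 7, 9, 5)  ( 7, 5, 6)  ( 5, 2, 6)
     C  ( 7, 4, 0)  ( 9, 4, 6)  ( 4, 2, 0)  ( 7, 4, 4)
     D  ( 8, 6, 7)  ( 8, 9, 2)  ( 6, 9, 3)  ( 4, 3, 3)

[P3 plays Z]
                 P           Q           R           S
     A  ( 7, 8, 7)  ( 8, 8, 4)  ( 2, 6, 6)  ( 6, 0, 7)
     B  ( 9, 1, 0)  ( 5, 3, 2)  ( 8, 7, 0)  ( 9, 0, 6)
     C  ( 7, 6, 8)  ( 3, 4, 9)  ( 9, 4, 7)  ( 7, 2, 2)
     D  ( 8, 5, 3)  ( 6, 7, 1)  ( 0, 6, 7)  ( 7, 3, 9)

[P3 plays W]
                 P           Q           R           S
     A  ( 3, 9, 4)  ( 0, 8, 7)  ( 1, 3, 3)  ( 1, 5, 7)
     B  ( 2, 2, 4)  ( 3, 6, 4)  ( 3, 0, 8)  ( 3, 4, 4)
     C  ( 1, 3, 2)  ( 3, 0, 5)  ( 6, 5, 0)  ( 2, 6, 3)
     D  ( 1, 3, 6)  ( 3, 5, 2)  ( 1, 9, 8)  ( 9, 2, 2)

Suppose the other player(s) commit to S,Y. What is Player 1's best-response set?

u_1(A vs S,Y) = 2
u_1(B vs S,Y) = 5
u_1(C vs S,Y) = 7
u_1(D vs S,Y) = 4
max payoff 7 at {C}

P1 best: {C}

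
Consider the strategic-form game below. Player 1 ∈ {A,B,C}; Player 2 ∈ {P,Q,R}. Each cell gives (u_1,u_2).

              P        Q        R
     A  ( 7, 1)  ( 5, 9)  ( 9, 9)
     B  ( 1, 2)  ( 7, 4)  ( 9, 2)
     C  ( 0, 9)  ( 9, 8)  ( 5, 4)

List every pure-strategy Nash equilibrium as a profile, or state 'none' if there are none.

(A,P): not NE [P2→R gives 9>1]
(A,Q): not NE [P1→C gives 9>5]
(A,R): NE
(B,P): not NE [P1→A gives 7>1; P2→Q gives 4>2]
(B,Q): not NE [P1→C gives 9>7]
(B,R): not NE [P2→Q gives 4>2]
(C,P): not NE [P1→A gives 7>0]
(C,Q): not NE [P2→P gives 9>8]
(C,R): not NE [P1→B gives 9>5; P2→P gives 9>4]

NE set: (A,R)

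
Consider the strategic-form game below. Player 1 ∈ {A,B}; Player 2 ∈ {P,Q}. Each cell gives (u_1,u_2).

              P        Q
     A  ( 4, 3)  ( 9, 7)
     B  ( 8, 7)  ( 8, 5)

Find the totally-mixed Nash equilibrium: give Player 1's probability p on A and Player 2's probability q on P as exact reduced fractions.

(p,q) = (1/3, 1/5)

P1 indiff ⇒ q·4+(1-q)·9 = q·8+(1-q)·8 ⇒ q(-4) = (1-q)(-1) ⇒ q = 1/5
P2 indiff ⇒ p·3+(1-p)·7 = p·7+(1-p)·5 ⇒ p(-4) = (1-p)(-2) ⇒ p = 1/3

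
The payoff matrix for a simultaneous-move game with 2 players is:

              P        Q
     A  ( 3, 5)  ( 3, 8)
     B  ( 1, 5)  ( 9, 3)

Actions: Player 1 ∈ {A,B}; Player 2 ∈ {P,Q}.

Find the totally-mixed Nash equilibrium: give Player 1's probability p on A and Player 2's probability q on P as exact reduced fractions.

P1 indiff ⇒ q·3+(1-q)·3 = q·1+(1-q)·9 ⇒ q(2) = (1-q)(6) ⇒ q = 3/4
P2 indiff ⇒ p·5+(1-p)·5 = p·8+(1-p)·3 ⇒ p(-3) = (1-p)(-2) ⇒ p = 2/5

p=2/5, q=3/4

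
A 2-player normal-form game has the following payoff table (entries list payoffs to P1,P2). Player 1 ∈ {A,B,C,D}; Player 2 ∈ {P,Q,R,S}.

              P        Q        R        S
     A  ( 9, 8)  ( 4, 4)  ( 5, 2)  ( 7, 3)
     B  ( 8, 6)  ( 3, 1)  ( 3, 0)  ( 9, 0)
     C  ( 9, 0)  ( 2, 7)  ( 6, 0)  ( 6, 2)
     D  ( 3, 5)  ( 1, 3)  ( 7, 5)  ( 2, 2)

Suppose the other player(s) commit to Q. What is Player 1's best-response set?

argmax u_1 = {A}

u_1(A vs Q) = 4
u_1(B vs Q) = 3
u_1(C vs Q) = 2
u_1(D vs Q) = 1
max payoff 4 at {A}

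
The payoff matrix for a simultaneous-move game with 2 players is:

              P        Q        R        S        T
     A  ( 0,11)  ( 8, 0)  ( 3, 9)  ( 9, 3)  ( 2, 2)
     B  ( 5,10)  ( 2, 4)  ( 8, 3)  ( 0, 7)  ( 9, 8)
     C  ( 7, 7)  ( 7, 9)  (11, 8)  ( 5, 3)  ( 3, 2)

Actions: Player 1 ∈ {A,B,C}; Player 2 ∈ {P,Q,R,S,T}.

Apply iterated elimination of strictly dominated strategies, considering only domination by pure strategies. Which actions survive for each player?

IESDS → P1:{A,C} P2:{P,Q,R}

P2 drop S (P beats it: A:11>3 B:10>7 C:7>3)
P2 drop T (P beats it: A:11>2 B:10>8 C:7>2)
P1 drop B (C beats it: P:7>5 Q:7>2 R:11>8)
P1→{A,C} P2→{P,Q,R}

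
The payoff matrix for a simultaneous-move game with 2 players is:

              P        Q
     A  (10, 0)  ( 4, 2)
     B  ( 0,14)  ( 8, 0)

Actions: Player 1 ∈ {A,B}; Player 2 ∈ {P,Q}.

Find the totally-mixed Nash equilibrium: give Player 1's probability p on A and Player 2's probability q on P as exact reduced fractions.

P1 mixes 7/8 on A; P2 mixes 2/7 on P

P1 indiff ⇒ q·10+(1-q)·4 = q·0+(1-q)·8 ⇒ q(10) = (1-q)(4) ⇒ q = 2/7
P2 indiff ⇒ p·0+(1-p)·14 = p·2+(1-p)·0 ⇒ p(-2) = (1-p)(-14) ⇒ p = 7/8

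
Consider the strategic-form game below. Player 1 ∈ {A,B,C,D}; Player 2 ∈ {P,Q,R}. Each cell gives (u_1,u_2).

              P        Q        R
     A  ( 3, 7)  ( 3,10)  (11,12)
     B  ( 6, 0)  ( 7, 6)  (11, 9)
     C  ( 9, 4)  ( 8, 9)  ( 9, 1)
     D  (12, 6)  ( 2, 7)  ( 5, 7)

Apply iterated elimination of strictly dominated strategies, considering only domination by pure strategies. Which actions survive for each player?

P2 drop P (Q beats it: A:10>7 B:6>0 C:9>4 D:7>6)
P1 drop D (A beats it: Q:3>2 R:11>5)
P1→{A,B,C} P2→{Q,R}

Survivors P1:{A,B,C} P2:{Q,R}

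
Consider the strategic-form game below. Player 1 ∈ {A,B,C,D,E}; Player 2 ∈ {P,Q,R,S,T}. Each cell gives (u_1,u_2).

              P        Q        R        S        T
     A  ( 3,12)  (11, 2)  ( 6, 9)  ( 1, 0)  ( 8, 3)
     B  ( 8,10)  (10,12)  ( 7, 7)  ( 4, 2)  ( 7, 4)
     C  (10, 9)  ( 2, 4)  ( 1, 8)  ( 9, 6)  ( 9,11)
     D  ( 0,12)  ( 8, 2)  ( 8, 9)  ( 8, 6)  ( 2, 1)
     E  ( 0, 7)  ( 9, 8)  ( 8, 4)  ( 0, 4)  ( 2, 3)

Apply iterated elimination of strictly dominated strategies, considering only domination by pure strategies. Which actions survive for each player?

P2 drop R (P beats it: A:12>9 B:10>7 C:9>8 D:12>9 E:7>4)
P1 drop E (A beats it: P:3>0 Q:11>9 S:1>0 T:8>2)
P2 drop S (P beats it: A:12>0 B:10>2 C:9>6 D:12>6)
P1 drop D (A beats it: P:3>0 Q:11>8 T:8>2)
P1→{A,B,C} P2→{P,Q,T}

IESDS → P1:{A,B,C} P2:{P,Q,T}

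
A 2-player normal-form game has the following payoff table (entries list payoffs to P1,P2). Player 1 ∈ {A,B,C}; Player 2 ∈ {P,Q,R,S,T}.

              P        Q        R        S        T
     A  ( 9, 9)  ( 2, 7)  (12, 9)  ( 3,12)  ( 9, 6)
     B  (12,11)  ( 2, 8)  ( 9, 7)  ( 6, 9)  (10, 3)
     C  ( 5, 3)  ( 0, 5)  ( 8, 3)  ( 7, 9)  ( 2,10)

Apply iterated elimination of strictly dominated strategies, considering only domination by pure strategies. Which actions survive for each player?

IESDS → P1:{B,C} P2:{P,S,T}

P2 drop Q (S beats it: A:12>7 B:9>8 C:9>5)
P2 drop R (S beats it: A:12>9 B:9>7 C:9>3)
P1 drop A (B beats it: P:12>9 S:6>3 T:10>9)
P1→{B,C} P2→{P,S,T}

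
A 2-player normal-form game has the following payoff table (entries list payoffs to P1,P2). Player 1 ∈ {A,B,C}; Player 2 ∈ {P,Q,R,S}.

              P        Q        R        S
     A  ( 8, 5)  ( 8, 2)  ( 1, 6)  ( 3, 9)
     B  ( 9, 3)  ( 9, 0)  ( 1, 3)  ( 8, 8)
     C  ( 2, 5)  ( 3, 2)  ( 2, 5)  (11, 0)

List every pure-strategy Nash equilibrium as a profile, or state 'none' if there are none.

(A,P): not NE [P1→B gives 9>8; P2→S gives 9>5]
(A,Q): not NE [P1→B gives 9>8; P2→S gives 9>2]
(A,R): not NE [P1→C gives 2>1; P2→S gives 9>6]
(A,S): not NE [P1→C gives 11>3]
(B,P): not NE [P2→S gives 8>3]
(B,Q): not NE [P2→S gives 8>0]
(B,R): not NE [P1→C gives 2>1; P2→S gives 8>3]
(B,S): not NE [P1→C gives 11>8]
(C,P): not NE [P1→B gives 9>2]
(C,Q): not NE [P1→B gives 9>3; P2→R gives 5>2]
(C,R): NE
(C,S): not NE [P2→R gives 5>0]

Nash profiles: (C,R)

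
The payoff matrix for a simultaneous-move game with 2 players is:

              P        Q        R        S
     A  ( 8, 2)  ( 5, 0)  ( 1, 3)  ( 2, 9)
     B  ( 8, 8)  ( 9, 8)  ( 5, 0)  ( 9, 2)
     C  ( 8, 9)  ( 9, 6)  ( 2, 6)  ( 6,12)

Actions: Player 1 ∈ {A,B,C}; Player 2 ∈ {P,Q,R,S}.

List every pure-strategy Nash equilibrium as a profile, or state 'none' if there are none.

(A,P): not NE [P2→S gives 9>2]
(A,Q): not NE [P1→C gives 9>5; P2→S gives 9>0]
(A,R): not NE [P1→B gives 5>1; P2→S gives 9>3]
(A,S): not NE [P1→B gives 9>2]
(B,P): NE
(B,Q): NE
(B,R): not NE [P2→Q gives 8>0]
(B,S): not NE [P2→Q gives 8>2]
(C,P): not NE [P2→S gives 12>9]
(C,Q): not NE [P2→S gives 12>6]
(C,R): not NE [P1→B gives 5>2; P2→S gives 12>6]
(C,S): not NE [P1→B gives 9>6]

NE set: (B,P), (B,Q)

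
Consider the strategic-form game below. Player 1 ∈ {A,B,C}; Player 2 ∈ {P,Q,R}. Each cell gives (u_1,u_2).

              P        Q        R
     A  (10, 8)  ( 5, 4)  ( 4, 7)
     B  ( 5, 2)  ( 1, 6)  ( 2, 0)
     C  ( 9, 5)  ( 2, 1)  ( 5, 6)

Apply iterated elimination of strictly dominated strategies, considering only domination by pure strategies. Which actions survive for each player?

P1 drop B (A beats it: P:10>5 Q:5>1 R:4>2)
P2 drop Q (P beats it: A:8>4 C:5>1)
P1→{A,C} P2→{P,R}

Remaining: P1:{A,C} P2:{P,R}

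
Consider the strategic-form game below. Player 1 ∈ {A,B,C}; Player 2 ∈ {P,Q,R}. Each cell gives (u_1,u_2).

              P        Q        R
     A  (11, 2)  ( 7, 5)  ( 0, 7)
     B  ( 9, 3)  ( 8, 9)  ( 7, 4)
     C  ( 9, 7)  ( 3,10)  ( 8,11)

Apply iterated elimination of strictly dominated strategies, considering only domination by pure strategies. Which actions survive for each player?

Remaining: P1:{B,C} P2:{Q,R}

P2 drop P (Q beats it: A:5>2 B:9>3 C:10>7)
P1 drop A (B beats it: Q:8>7 R:7>0)
P1→{B,C} P2→{Q,R}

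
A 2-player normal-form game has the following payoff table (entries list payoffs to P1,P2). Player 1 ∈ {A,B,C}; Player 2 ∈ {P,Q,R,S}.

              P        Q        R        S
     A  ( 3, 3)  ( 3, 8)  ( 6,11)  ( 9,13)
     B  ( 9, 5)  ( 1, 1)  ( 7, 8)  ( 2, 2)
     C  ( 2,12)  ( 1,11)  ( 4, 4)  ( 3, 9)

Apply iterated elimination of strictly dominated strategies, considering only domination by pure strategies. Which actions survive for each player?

IESDS → P1:{A,B} P2:{R,S}

P1 drop C (A beats it: P:3>2 Q:3>1 R:6>4 S:9>3)
P2 drop P (R beats it: A:11>3 B:8>5)
P2 drop Q (R beats it: A:11>8 B:8>1)
P1→{A,B} P2→{R,S}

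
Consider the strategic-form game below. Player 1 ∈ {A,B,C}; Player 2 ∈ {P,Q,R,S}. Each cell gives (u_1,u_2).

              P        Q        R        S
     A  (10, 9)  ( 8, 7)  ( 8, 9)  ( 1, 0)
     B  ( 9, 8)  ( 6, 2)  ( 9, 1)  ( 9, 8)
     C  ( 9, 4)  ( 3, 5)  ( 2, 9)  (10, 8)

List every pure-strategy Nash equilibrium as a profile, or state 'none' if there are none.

(A,P): NE
(A,Q): not NE [P2→R gives 9>7]
(A,R): not NE [P1→B gives 9>8]
(A,S): not NE [P1→C gives 10>1; P2→R gives 9>0]
(B,P): not NE [P1→A gives 10>9]
(B,Q): not NE [P1→A gives 8>6; P2→S gives 8>2]
(B,R): not NE [P2→S gives 8>1]
(B,S): not NE [P1→C gives 10>9]
(C,P): not NE [P1→A gives 10>9; P2→R gives 9>4]
(C,Q): not NE [P1→A gives 8>3; P2→R gives 9>5]
(C,R): not NE [P1→B gives 9>2]
(C,S): not NE [P2→R gives 9>8]

Nash profiles: (A,P)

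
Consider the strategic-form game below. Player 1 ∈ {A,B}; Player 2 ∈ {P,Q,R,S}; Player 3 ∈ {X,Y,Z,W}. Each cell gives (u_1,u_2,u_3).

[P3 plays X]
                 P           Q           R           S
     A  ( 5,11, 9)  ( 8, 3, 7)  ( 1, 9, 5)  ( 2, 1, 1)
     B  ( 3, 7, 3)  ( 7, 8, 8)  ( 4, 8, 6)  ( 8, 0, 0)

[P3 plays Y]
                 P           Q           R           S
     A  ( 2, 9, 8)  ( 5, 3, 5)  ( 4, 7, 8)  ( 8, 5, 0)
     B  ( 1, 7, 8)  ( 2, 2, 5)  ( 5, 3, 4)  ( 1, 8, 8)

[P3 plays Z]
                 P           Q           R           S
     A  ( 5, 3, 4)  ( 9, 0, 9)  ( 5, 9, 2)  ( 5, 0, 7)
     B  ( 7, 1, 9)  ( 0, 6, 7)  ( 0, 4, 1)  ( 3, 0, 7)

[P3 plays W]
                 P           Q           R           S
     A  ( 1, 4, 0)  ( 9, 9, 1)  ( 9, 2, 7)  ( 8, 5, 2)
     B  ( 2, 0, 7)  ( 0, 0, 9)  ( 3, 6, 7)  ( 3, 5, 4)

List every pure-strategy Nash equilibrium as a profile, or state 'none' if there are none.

(A,P,X): NE
(A,P,Y): not NE [P3→X gives 9>8]
(A,P,Z): not NE [P1→B gives 7>5; P2→R gives 9>3; P3→X gives 9>4]
(A,P,W): not NE [P1→B gives 2>1; P2→Q gives 9>4; P3→X gives 9>0]
(A,Q,X): not NE [P2→P gives 11>3; P3→Z gives 9>7]
(A,Q,Y): not NE [P2→P gives 9>3; P3→Z gives 9>5]
(A,Q,Z): not NE [P2→R gives 9>0]
(A,Q,W): not NE [P3→Z gives 9>1]
(A,R,X): not NE [P1→B gives 4>1; P2→P gives 11>9; P3→Y gives 8>5]
(A,R,Y): not NE [P1→B gives 5>4; P2→P gives 9>7]
(A,R,Z): not NE [P3→Y gives 8>2]
(A,R,W): not NE [P2→Q gives 9>2; P3→Y gives 8>7]
(A,S,X): not NE [P1→B gives 8>2; P2→P gives 11>1; P3→Z gives 7>1]
(A,S,Y): not NE [P2→P gives 9>5; P3→Z gives 7>0]
(A,S,Z): not NE [P2→R gives 9>0]
(A,S,W): not NE [P2→Q gives 9>5; P3→Z gives 7>2]
(B,P,X): not NE [P1→A gives 5>3; P2→R gives 8>7; P3→Z gives 9>3]
(B,P,Y): not NE [P1→A gives 2>1; P2→S gives 8>7; P3→Z gives 9>8]
(B,P,Z): not NE [P2→Q gives 6>1]
(B,P,W): not NE [P2→R gives 6>0; P3→Z gives 9>7]
(B,Q,X): not NE [P1→A gives 8>7; P3→W gives 9>8]
(B,Q,Y): not NE [P1→A gives 5>2; P2→S gives 8>2; P3→W gives 9>5]
(B,Q,Z): not NE [P1→A gives 9>0; P3→W gives 9>7]
(B,Q,W): not NE [P1→A gives 9>0; P2→R gives 6>0]
(B,R,X): not NE [P3→W gives 7>6]
(B,R,Y): not NE [P2→S gives 8>3; P3→W gives 7>4]
(B,R,Z): not NE [P1→A gives 5>0; P2→Q gives 6>4; P3→W gives 7>1]
(B,R,W): not NE [P1→A gives 9>3]
(B,S,X): not NE [P2→R gives 8>0; P3→Y gives 8>0]
(B,S,Y): not NE [P1→A gives 8>1]
(B,S,Z): not NE [P1→A gives 5>3; P2→Q gives 6>0; P3→Y gives 8>7]
(B,S,W): not NE [P1→A gives 8>3; P2→R gives 6>5; P3→Y gives 8>4]

NE set: (A,P,X)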